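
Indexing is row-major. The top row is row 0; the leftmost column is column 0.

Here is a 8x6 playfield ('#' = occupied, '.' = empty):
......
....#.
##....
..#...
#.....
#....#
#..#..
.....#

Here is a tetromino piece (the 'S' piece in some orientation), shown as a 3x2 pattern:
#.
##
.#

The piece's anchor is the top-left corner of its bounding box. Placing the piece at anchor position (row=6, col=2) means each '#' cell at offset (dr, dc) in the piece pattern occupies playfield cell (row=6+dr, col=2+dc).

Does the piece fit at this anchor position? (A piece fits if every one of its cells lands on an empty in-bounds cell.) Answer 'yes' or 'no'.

Answer: no

Derivation:
Check each piece cell at anchor (6, 2):
  offset (0,0) -> (6,2): empty -> OK
  offset (1,0) -> (7,2): empty -> OK
  offset (1,1) -> (7,3): empty -> OK
  offset (2,1) -> (8,3): out of bounds -> FAIL
All cells valid: no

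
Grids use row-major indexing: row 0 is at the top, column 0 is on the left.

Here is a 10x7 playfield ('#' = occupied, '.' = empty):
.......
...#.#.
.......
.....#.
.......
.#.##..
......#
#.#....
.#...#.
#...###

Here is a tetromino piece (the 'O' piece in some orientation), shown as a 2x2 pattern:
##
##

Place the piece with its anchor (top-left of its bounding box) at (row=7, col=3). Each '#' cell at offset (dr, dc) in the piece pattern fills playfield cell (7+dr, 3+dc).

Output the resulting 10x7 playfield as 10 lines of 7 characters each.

Answer: .......
...#.#.
.......
.....#.
.......
.#.##..
......#
#.###..
.#.###.
#...###

Derivation:
Fill (7+0,3+0) = (7,3)
Fill (7+0,3+1) = (7,4)
Fill (7+1,3+0) = (8,3)
Fill (7+1,3+1) = (8,4)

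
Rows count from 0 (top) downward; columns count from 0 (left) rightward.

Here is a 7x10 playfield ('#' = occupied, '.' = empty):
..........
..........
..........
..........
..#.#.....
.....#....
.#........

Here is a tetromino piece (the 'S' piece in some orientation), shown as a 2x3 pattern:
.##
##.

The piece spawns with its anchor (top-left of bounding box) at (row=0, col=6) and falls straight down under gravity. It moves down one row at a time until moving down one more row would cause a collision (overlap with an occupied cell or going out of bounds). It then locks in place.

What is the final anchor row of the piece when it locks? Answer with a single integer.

Answer: 5

Derivation:
Spawn at (row=0, col=6). Try each row:
  row 0: fits
  row 1: fits
  row 2: fits
  row 3: fits
  row 4: fits
  row 5: fits
  row 6: blocked -> lock at row 5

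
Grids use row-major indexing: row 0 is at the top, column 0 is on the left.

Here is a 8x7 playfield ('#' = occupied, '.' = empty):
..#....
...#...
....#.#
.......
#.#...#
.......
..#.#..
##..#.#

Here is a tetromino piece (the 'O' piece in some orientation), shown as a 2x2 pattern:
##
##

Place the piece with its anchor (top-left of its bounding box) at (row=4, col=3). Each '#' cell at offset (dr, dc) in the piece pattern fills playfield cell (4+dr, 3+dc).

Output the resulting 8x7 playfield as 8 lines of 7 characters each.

Answer: ..#....
...#...
....#.#
.......
#.###.#
...##..
..#.#..
##..#.#

Derivation:
Fill (4+0,3+0) = (4,3)
Fill (4+0,3+1) = (4,4)
Fill (4+1,3+0) = (5,3)
Fill (4+1,3+1) = (5,4)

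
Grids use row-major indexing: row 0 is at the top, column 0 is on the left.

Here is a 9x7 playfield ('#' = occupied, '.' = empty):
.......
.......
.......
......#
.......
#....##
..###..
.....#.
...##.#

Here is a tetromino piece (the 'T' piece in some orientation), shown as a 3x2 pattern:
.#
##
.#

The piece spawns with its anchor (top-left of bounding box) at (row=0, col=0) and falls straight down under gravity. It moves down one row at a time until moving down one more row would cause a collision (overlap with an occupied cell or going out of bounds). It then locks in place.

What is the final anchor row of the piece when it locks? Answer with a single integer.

Answer: 3

Derivation:
Spawn at (row=0, col=0). Try each row:
  row 0: fits
  row 1: fits
  row 2: fits
  row 3: fits
  row 4: blocked -> lock at row 3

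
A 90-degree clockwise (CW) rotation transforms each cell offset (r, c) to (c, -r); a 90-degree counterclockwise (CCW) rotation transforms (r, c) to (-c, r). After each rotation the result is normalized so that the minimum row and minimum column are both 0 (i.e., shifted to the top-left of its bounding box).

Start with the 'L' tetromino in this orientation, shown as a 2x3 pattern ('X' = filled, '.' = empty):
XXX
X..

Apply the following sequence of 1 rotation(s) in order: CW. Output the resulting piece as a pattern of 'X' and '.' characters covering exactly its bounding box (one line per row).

Answer: XX
.X
.X

Derivation:
Start:
XXX
X..
After rotation 1 (CW):
XX
.X
.X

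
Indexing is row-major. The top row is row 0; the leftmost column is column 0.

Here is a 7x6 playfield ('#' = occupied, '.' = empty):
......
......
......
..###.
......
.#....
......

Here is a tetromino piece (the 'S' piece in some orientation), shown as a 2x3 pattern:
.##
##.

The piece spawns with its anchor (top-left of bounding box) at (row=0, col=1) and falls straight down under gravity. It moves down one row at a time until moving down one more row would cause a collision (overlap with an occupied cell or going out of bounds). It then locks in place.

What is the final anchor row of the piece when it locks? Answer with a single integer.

Spawn at (row=0, col=1). Try each row:
  row 0: fits
  row 1: fits
  row 2: blocked -> lock at row 1

Answer: 1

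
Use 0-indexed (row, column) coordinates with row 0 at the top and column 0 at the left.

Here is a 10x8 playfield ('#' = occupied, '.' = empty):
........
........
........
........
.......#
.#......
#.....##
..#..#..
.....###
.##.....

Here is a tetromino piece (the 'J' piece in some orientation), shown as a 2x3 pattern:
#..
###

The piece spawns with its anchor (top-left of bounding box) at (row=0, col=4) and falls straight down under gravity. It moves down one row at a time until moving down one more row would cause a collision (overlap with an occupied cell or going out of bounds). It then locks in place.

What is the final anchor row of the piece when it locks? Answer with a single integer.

Answer: 4

Derivation:
Spawn at (row=0, col=4). Try each row:
  row 0: fits
  row 1: fits
  row 2: fits
  row 3: fits
  row 4: fits
  row 5: blocked -> lock at row 4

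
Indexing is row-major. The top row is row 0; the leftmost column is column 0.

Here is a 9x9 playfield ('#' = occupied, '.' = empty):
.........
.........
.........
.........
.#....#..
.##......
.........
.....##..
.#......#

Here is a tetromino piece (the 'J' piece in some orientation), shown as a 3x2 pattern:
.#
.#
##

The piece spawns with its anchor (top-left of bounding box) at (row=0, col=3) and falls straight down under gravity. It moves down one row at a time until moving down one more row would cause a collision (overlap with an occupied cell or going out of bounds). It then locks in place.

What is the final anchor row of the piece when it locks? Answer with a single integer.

Spawn at (row=0, col=3). Try each row:
  row 0: fits
  row 1: fits
  row 2: fits
  row 3: fits
  row 4: fits
  row 5: fits
  row 6: fits
  row 7: blocked -> lock at row 6

Answer: 6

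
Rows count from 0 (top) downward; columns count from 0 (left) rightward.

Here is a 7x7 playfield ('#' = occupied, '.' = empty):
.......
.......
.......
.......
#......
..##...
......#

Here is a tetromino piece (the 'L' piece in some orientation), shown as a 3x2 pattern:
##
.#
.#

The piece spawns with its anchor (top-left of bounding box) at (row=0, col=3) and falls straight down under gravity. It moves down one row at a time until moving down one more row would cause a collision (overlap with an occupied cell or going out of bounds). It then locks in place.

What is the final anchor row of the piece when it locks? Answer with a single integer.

Answer: 4

Derivation:
Spawn at (row=0, col=3). Try each row:
  row 0: fits
  row 1: fits
  row 2: fits
  row 3: fits
  row 4: fits
  row 5: blocked -> lock at row 4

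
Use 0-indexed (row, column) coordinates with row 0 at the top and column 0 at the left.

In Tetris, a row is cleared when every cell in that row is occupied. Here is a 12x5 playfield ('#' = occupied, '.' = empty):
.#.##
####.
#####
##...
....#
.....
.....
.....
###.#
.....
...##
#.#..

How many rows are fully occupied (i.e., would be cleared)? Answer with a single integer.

Check each row:
  row 0: 2 empty cells -> not full
  row 1: 1 empty cell -> not full
  row 2: 0 empty cells -> FULL (clear)
  row 3: 3 empty cells -> not full
  row 4: 4 empty cells -> not full
  row 5: 5 empty cells -> not full
  row 6: 5 empty cells -> not full
  row 7: 5 empty cells -> not full
  row 8: 1 empty cell -> not full
  row 9: 5 empty cells -> not full
  row 10: 3 empty cells -> not full
  row 11: 3 empty cells -> not full
Total rows cleared: 1

Answer: 1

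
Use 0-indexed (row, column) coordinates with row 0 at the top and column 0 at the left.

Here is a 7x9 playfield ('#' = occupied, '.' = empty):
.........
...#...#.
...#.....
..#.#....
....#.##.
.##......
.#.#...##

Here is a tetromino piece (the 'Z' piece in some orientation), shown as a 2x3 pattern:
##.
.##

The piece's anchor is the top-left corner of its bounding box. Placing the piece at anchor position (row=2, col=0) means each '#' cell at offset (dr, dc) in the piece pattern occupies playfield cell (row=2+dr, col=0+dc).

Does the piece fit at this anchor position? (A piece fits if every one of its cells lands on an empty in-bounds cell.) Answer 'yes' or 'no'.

Answer: no

Derivation:
Check each piece cell at anchor (2, 0):
  offset (0,0) -> (2,0): empty -> OK
  offset (0,1) -> (2,1): empty -> OK
  offset (1,1) -> (3,1): empty -> OK
  offset (1,2) -> (3,2): occupied ('#') -> FAIL
All cells valid: no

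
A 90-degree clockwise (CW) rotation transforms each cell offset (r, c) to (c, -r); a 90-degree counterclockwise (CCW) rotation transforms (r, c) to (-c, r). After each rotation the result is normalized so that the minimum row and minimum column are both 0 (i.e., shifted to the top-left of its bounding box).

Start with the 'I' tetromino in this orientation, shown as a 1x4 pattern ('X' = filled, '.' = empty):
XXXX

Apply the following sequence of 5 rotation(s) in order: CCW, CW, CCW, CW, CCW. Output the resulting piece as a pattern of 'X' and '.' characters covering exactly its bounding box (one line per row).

Answer: X
X
X
X

Derivation:
Start:
XXXX
After rotation 1 (CCW):
X
X
X
X
After rotation 2 (CW):
XXXX
After rotation 3 (CCW):
X
X
X
X
After rotation 4 (CW):
XXXX
After rotation 5 (CCW):
X
X
X
X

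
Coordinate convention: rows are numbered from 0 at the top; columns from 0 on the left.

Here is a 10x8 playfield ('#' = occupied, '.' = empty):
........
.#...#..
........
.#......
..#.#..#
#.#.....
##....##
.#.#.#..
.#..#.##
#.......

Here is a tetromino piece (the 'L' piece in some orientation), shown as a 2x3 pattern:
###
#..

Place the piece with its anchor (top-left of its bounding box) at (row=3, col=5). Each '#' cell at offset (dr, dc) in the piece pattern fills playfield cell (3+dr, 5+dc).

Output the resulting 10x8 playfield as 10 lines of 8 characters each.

Fill (3+0,5+0) = (3,5)
Fill (3+0,5+1) = (3,6)
Fill (3+0,5+2) = (3,7)
Fill (3+1,5+0) = (4,5)

Answer: ........
.#...#..
........
.#...###
..#.##.#
#.#.....
##....##
.#.#.#..
.#..#.##
#.......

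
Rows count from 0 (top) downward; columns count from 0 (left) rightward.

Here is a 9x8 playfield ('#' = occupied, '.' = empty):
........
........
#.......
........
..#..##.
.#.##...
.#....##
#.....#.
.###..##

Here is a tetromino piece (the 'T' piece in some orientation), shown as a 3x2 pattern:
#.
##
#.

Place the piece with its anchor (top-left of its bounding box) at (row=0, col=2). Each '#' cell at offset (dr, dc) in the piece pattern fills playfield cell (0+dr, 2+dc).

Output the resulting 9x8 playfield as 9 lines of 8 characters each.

Answer: ..#.....
..##....
#.#.....
........
..#..##.
.#.##...
.#....##
#.....#.
.###..##

Derivation:
Fill (0+0,2+0) = (0,2)
Fill (0+1,2+0) = (1,2)
Fill (0+1,2+1) = (1,3)
Fill (0+2,2+0) = (2,2)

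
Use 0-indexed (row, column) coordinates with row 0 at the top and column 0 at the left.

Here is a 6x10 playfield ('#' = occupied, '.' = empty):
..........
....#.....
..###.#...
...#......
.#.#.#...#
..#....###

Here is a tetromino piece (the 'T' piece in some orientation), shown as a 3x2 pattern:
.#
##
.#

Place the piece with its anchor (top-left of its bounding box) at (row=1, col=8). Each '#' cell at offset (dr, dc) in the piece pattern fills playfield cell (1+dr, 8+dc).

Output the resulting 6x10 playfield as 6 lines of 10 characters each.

Answer: ..........
....#....#
..###.#.##
...#.....#
.#.#.#...#
..#....###

Derivation:
Fill (1+0,8+1) = (1,9)
Fill (1+1,8+0) = (2,8)
Fill (1+1,8+1) = (2,9)
Fill (1+2,8+1) = (3,9)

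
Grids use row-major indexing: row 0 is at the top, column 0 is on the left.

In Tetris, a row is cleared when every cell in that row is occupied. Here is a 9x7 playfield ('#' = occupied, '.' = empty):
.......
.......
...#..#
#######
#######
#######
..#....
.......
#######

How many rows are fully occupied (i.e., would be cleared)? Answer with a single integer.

Check each row:
  row 0: 7 empty cells -> not full
  row 1: 7 empty cells -> not full
  row 2: 5 empty cells -> not full
  row 3: 0 empty cells -> FULL (clear)
  row 4: 0 empty cells -> FULL (clear)
  row 5: 0 empty cells -> FULL (clear)
  row 6: 6 empty cells -> not full
  row 7: 7 empty cells -> not full
  row 8: 0 empty cells -> FULL (clear)
Total rows cleared: 4

Answer: 4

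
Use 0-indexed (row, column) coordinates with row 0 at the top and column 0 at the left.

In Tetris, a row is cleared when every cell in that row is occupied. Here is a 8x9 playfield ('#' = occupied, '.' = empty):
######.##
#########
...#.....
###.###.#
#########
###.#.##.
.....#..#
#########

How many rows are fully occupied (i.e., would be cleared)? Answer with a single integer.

Answer: 3

Derivation:
Check each row:
  row 0: 1 empty cell -> not full
  row 1: 0 empty cells -> FULL (clear)
  row 2: 8 empty cells -> not full
  row 3: 2 empty cells -> not full
  row 4: 0 empty cells -> FULL (clear)
  row 5: 3 empty cells -> not full
  row 6: 7 empty cells -> not full
  row 7: 0 empty cells -> FULL (clear)
Total rows cleared: 3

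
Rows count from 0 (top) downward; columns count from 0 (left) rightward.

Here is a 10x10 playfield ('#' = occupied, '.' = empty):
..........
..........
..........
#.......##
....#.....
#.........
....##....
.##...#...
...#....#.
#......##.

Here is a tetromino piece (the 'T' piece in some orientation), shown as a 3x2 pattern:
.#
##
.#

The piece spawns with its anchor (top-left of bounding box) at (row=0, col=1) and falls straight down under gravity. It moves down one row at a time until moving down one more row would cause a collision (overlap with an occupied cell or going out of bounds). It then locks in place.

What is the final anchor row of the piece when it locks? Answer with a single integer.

Spawn at (row=0, col=1). Try each row:
  row 0: fits
  row 1: fits
  row 2: fits
  row 3: fits
  row 4: fits
  row 5: blocked -> lock at row 4

Answer: 4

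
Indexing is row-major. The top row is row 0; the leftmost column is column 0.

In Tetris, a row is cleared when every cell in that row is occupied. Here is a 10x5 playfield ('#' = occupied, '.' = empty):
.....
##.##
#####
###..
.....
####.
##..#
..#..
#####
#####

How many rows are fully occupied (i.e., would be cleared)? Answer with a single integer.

Answer: 3

Derivation:
Check each row:
  row 0: 5 empty cells -> not full
  row 1: 1 empty cell -> not full
  row 2: 0 empty cells -> FULL (clear)
  row 3: 2 empty cells -> not full
  row 4: 5 empty cells -> not full
  row 5: 1 empty cell -> not full
  row 6: 2 empty cells -> not full
  row 7: 4 empty cells -> not full
  row 8: 0 empty cells -> FULL (clear)
  row 9: 0 empty cells -> FULL (clear)
Total rows cleared: 3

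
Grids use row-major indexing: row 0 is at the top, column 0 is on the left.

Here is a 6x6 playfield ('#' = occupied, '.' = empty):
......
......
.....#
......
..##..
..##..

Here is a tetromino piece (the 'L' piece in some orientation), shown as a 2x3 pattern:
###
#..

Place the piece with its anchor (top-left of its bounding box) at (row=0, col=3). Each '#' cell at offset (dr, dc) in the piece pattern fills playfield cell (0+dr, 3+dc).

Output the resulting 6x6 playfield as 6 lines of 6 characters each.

Answer: ...###
...#..
.....#
......
..##..
..##..

Derivation:
Fill (0+0,3+0) = (0,3)
Fill (0+0,3+1) = (0,4)
Fill (0+0,3+2) = (0,5)
Fill (0+1,3+0) = (1,3)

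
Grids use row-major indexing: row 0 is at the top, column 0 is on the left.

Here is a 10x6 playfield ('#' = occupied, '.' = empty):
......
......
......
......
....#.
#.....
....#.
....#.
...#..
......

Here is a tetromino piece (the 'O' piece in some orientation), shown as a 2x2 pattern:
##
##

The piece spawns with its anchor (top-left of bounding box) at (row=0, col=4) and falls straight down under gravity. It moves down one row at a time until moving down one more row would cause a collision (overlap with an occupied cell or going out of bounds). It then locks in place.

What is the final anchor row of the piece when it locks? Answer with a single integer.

Answer: 2

Derivation:
Spawn at (row=0, col=4). Try each row:
  row 0: fits
  row 1: fits
  row 2: fits
  row 3: blocked -> lock at row 2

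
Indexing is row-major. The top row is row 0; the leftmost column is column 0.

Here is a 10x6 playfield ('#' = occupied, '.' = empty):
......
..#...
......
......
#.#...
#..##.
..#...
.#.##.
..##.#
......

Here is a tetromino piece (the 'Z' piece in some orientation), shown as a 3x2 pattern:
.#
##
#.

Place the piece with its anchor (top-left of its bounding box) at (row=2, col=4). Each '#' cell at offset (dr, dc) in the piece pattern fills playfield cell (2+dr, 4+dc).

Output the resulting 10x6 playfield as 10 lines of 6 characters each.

Fill (2+0,4+1) = (2,5)
Fill (2+1,4+0) = (3,4)
Fill (2+1,4+1) = (3,5)
Fill (2+2,4+0) = (4,4)

Answer: ......
..#...
.....#
....##
#.#.#.
#..##.
..#...
.#.##.
..##.#
......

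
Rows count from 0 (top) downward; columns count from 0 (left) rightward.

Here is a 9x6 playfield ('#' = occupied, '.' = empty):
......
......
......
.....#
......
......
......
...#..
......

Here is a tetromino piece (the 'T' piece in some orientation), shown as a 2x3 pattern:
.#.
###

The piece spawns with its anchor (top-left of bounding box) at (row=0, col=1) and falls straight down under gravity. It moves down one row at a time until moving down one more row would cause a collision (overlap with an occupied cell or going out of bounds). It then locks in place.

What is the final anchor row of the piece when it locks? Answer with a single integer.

Spawn at (row=0, col=1). Try each row:
  row 0: fits
  row 1: fits
  row 2: fits
  row 3: fits
  row 4: fits
  row 5: fits
  row 6: blocked -> lock at row 5

Answer: 5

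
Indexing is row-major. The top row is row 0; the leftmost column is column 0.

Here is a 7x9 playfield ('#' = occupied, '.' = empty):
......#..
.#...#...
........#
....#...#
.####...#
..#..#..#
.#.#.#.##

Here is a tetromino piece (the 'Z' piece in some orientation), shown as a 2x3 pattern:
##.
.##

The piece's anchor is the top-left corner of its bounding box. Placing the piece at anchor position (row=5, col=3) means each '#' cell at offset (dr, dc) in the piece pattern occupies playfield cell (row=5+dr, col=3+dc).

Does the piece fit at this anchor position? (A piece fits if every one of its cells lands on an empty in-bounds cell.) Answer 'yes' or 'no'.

Answer: no

Derivation:
Check each piece cell at anchor (5, 3):
  offset (0,0) -> (5,3): empty -> OK
  offset (0,1) -> (5,4): empty -> OK
  offset (1,1) -> (6,4): empty -> OK
  offset (1,2) -> (6,5): occupied ('#') -> FAIL
All cells valid: no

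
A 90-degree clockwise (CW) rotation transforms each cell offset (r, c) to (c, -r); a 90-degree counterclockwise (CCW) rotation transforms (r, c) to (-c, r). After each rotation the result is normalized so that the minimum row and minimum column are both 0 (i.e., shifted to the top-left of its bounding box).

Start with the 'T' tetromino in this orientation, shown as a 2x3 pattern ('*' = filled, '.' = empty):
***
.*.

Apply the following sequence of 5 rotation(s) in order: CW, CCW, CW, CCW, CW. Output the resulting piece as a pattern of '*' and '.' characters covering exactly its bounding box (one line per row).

Answer: .*
**
.*

Derivation:
Start:
***
.*.
After rotation 1 (CW):
.*
**
.*
After rotation 2 (CCW):
***
.*.
After rotation 3 (CW):
.*
**
.*
After rotation 4 (CCW):
***
.*.
After rotation 5 (CW):
.*
**
.*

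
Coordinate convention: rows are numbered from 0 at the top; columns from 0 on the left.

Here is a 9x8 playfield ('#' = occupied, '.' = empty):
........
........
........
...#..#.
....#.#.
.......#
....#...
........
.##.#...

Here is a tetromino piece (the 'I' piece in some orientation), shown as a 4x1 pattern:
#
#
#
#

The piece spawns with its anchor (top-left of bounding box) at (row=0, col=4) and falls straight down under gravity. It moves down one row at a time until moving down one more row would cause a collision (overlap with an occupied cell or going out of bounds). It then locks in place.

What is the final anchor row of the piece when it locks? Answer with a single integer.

Spawn at (row=0, col=4). Try each row:
  row 0: fits
  row 1: blocked -> lock at row 0

Answer: 0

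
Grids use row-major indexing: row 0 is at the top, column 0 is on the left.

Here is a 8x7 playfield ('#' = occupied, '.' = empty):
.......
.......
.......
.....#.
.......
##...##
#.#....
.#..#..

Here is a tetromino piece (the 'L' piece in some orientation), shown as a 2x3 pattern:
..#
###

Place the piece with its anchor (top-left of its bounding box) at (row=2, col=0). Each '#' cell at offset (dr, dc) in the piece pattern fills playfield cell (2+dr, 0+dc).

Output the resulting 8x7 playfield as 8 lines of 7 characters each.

Fill (2+0,0+2) = (2,2)
Fill (2+1,0+0) = (3,0)
Fill (2+1,0+1) = (3,1)
Fill (2+1,0+2) = (3,2)

Answer: .......
.......
..#....
###..#.
.......
##...##
#.#....
.#..#..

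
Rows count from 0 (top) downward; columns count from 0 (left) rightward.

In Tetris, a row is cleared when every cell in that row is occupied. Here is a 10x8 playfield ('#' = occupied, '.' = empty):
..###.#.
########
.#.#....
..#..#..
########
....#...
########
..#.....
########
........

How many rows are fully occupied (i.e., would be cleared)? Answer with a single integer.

Check each row:
  row 0: 4 empty cells -> not full
  row 1: 0 empty cells -> FULL (clear)
  row 2: 6 empty cells -> not full
  row 3: 6 empty cells -> not full
  row 4: 0 empty cells -> FULL (clear)
  row 5: 7 empty cells -> not full
  row 6: 0 empty cells -> FULL (clear)
  row 7: 7 empty cells -> not full
  row 8: 0 empty cells -> FULL (clear)
  row 9: 8 empty cells -> not full
Total rows cleared: 4

Answer: 4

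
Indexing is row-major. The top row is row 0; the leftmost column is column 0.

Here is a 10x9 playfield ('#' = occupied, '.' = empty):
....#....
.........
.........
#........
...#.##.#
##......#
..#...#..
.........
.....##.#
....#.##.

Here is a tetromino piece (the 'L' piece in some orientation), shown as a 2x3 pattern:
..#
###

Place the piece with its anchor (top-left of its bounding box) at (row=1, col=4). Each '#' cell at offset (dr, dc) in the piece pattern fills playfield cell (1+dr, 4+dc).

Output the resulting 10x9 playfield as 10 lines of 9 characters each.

Fill (1+0,4+2) = (1,6)
Fill (1+1,4+0) = (2,4)
Fill (1+1,4+1) = (2,5)
Fill (1+1,4+2) = (2,6)

Answer: ....#....
......#..
....###..
#........
...#.##.#
##......#
..#...#..
.........
.....##.#
....#.##.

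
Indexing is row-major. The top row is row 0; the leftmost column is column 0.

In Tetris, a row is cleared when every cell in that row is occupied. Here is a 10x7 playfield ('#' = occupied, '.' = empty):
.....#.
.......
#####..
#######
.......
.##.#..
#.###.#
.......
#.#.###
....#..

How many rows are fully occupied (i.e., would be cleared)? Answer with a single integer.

Check each row:
  row 0: 6 empty cells -> not full
  row 1: 7 empty cells -> not full
  row 2: 2 empty cells -> not full
  row 3: 0 empty cells -> FULL (clear)
  row 4: 7 empty cells -> not full
  row 5: 4 empty cells -> not full
  row 6: 2 empty cells -> not full
  row 7: 7 empty cells -> not full
  row 8: 2 empty cells -> not full
  row 9: 6 empty cells -> not full
Total rows cleared: 1

Answer: 1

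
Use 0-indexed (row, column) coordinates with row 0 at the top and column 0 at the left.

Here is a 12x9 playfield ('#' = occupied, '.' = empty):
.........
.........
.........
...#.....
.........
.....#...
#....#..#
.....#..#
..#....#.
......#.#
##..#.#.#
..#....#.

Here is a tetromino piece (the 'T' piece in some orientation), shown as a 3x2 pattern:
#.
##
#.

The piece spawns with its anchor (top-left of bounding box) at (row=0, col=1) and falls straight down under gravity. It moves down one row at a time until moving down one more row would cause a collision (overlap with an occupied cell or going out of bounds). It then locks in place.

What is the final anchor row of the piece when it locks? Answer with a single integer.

Spawn at (row=0, col=1). Try each row:
  row 0: fits
  row 1: fits
  row 2: fits
  row 3: fits
  row 4: fits
  row 5: fits
  row 6: fits
  row 7: blocked -> lock at row 6

Answer: 6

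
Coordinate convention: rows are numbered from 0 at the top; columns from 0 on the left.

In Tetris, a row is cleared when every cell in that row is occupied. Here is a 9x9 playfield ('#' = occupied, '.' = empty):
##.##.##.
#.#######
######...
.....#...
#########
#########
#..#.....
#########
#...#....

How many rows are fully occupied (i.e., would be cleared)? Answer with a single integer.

Check each row:
  row 0: 3 empty cells -> not full
  row 1: 1 empty cell -> not full
  row 2: 3 empty cells -> not full
  row 3: 8 empty cells -> not full
  row 4: 0 empty cells -> FULL (clear)
  row 5: 0 empty cells -> FULL (clear)
  row 6: 7 empty cells -> not full
  row 7: 0 empty cells -> FULL (clear)
  row 8: 7 empty cells -> not full
Total rows cleared: 3

Answer: 3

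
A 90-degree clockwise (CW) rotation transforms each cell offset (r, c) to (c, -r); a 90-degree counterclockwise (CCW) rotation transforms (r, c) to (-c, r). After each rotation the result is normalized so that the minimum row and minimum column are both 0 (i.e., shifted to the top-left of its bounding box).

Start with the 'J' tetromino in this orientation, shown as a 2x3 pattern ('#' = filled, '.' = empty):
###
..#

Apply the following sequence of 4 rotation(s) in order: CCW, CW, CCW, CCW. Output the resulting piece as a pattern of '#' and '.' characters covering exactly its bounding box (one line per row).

Start:
###
..#
After rotation 1 (CCW):
##
#.
#.
After rotation 2 (CW):
###
..#
After rotation 3 (CCW):
##
#.
#.
After rotation 4 (CCW):
#..
###

Answer: #..
###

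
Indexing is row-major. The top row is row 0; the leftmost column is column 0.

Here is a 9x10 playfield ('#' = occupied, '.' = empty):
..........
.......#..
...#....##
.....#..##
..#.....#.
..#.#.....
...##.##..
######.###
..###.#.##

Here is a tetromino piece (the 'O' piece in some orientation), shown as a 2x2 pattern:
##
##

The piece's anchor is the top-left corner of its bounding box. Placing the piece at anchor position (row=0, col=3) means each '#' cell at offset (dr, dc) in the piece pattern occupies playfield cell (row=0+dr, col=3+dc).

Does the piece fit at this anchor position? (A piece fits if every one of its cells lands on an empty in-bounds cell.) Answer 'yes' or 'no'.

Check each piece cell at anchor (0, 3):
  offset (0,0) -> (0,3): empty -> OK
  offset (0,1) -> (0,4): empty -> OK
  offset (1,0) -> (1,3): empty -> OK
  offset (1,1) -> (1,4): empty -> OK
All cells valid: yes

Answer: yes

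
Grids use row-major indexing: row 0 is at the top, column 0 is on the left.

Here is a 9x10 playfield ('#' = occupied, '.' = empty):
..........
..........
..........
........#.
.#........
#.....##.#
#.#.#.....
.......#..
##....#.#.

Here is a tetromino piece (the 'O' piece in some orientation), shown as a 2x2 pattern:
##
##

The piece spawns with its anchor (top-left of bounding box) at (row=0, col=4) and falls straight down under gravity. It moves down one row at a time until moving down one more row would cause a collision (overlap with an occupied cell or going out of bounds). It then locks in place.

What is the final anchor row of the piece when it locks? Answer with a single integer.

Spawn at (row=0, col=4). Try each row:
  row 0: fits
  row 1: fits
  row 2: fits
  row 3: fits
  row 4: fits
  row 5: blocked -> lock at row 4

Answer: 4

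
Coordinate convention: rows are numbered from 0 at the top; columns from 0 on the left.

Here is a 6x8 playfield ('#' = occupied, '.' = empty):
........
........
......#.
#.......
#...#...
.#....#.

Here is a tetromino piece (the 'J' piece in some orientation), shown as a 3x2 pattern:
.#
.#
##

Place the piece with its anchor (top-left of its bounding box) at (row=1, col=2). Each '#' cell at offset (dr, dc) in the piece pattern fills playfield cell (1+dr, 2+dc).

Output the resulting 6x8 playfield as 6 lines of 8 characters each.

Fill (1+0,2+1) = (1,3)
Fill (1+1,2+1) = (2,3)
Fill (1+2,2+0) = (3,2)
Fill (1+2,2+1) = (3,3)

Answer: ........
...#....
...#..#.
#.##....
#...#...
.#....#.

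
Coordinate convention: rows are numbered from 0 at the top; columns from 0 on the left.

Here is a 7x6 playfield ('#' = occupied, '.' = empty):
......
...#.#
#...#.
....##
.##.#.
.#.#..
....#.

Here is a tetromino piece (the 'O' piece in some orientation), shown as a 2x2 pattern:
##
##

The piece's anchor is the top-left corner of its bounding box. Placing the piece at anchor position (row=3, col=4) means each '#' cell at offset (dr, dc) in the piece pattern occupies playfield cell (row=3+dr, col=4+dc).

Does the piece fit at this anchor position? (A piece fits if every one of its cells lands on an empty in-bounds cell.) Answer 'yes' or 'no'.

Check each piece cell at anchor (3, 4):
  offset (0,0) -> (3,4): occupied ('#') -> FAIL
  offset (0,1) -> (3,5): occupied ('#') -> FAIL
  offset (1,0) -> (4,4): occupied ('#') -> FAIL
  offset (1,1) -> (4,5): empty -> OK
All cells valid: no

Answer: no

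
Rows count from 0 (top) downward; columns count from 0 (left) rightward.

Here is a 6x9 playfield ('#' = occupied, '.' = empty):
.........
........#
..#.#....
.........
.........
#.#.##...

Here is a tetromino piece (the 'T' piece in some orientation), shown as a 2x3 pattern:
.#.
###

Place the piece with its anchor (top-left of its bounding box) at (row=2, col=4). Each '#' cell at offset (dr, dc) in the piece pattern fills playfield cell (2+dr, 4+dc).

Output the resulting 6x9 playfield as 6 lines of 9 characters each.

Fill (2+0,4+1) = (2,5)
Fill (2+1,4+0) = (3,4)
Fill (2+1,4+1) = (3,5)
Fill (2+1,4+2) = (3,6)

Answer: .........
........#
..#.##...
....###..
.........
#.#.##...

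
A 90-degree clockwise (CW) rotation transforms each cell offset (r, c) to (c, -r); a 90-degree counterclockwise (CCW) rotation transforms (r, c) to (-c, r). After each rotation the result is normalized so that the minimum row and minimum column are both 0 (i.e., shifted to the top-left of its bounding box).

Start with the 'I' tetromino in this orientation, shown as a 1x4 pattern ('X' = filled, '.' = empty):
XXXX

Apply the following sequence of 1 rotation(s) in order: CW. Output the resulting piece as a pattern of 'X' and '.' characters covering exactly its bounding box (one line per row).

Answer: X
X
X
X

Derivation:
Start:
XXXX
After rotation 1 (CW):
X
X
X
X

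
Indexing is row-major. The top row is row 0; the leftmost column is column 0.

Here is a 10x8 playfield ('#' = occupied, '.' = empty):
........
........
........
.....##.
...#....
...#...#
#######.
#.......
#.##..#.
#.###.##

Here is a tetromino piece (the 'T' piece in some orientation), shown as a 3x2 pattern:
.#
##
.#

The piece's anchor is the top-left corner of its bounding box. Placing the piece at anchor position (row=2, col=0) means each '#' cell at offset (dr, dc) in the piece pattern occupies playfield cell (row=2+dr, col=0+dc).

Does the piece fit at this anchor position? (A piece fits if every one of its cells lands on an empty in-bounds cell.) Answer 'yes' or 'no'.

Answer: yes

Derivation:
Check each piece cell at anchor (2, 0):
  offset (0,1) -> (2,1): empty -> OK
  offset (1,0) -> (3,0): empty -> OK
  offset (1,1) -> (3,1): empty -> OK
  offset (2,1) -> (4,1): empty -> OK
All cells valid: yes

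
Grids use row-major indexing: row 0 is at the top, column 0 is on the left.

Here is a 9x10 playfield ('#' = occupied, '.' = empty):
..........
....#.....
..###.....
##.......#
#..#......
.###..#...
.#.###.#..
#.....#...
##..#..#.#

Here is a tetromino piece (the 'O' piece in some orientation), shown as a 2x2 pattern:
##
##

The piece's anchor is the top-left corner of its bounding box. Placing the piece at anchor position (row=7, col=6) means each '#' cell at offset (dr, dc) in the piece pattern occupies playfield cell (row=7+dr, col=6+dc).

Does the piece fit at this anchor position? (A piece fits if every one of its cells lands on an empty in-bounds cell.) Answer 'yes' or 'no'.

Check each piece cell at anchor (7, 6):
  offset (0,0) -> (7,6): occupied ('#') -> FAIL
  offset (0,1) -> (7,7): empty -> OK
  offset (1,0) -> (8,6): empty -> OK
  offset (1,1) -> (8,7): occupied ('#') -> FAIL
All cells valid: no

Answer: no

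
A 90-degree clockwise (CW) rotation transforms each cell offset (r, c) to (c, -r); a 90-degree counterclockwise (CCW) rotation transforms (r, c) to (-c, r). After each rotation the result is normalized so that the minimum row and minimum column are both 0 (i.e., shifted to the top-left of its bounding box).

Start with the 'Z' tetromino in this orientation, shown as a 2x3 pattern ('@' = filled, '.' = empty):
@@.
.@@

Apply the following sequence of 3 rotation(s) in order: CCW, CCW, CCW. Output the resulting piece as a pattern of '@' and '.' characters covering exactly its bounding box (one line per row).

Start:
@@.
.@@
After rotation 1 (CCW):
.@
@@
@.
After rotation 2 (CCW):
@@.
.@@
After rotation 3 (CCW):
.@
@@
@.

Answer: .@
@@
@.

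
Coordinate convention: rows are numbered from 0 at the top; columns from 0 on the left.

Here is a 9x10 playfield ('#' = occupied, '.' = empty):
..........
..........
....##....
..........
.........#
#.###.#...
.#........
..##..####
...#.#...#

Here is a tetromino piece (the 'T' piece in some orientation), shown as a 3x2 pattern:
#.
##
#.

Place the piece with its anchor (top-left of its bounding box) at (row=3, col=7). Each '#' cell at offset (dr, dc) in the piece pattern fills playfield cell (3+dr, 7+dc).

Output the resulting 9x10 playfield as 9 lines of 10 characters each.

Fill (3+0,7+0) = (3,7)
Fill (3+1,7+0) = (4,7)
Fill (3+1,7+1) = (4,8)
Fill (3+2,7+0) = (5,7)

Answer: ..........
..........
....##....
.......#..
.......###
#.###.##..
.#........
..##..####
...#.#...#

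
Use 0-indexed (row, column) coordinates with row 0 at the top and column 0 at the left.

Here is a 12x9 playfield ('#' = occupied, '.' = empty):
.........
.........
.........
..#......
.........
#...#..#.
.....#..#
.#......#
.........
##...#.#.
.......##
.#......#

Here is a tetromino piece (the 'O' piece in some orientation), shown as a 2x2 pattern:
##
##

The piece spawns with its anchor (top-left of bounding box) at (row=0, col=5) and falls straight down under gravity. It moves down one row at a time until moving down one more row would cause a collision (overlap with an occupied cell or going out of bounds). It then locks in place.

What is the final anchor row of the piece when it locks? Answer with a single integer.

Spawn at (row=0, col=5). Try each row:
  row 0: fits
  row 1: fits
  row 2: fits
  row 3: fits
  row 4: fits
  row 5: blocked -> lock at row 4

Answer: 4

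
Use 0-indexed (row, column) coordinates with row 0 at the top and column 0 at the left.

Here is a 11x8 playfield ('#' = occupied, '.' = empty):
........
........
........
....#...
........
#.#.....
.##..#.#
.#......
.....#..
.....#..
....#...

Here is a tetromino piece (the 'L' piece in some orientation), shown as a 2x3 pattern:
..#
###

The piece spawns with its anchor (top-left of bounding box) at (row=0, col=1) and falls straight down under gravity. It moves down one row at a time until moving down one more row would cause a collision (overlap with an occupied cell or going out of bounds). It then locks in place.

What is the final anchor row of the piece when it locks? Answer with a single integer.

Answer: 3

Derivation:
Spawn at (row=0, col=1). Try each row:
  row 0: fits
  row 1: fits
  row 2: fits
  row 3: fits
  row 4: blocked -> lock at row 3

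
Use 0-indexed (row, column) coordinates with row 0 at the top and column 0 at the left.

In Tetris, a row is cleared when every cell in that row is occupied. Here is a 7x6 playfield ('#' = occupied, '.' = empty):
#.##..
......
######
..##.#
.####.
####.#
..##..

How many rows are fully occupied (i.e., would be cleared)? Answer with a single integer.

Answer: 1

Derivation:
Check each row:
  row 0: 3 empty cells -> not full
  row 1: 6 empty cells -> not full
  row 2: 0 empty cells -> FULL (clear)
  row 3: 3 empty cells -> not full
  row 4: 2 empty cells -> not full
  row 5: 1 empty cell -> not full
  row 6: 4 empty cells -> not full
Total rows cleared: 1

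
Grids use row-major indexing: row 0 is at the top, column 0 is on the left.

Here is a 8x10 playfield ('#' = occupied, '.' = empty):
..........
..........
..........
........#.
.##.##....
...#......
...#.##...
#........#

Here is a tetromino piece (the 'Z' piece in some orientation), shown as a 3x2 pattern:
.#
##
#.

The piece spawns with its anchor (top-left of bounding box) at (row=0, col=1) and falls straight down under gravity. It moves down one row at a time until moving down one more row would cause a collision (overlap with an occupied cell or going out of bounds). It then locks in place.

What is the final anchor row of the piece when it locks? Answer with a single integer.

Answer: 1

Derivation:
Spawn at (row=0, col=1). Try each row:
  row 0: fits
  row 1: fits
  row 2: blocked -> lock at row 1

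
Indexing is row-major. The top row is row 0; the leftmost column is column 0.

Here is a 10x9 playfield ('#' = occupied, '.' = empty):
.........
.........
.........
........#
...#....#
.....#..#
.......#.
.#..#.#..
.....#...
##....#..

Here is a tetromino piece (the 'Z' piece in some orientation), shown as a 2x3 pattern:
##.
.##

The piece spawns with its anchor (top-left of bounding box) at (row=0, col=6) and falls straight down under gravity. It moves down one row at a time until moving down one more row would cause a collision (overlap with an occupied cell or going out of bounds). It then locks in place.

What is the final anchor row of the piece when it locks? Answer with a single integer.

Spawn at (row=0, col=6). Try each row:
  row 0: fits
  row 1: fits
  row 2: blocked -> lock at row 1

Answer: 1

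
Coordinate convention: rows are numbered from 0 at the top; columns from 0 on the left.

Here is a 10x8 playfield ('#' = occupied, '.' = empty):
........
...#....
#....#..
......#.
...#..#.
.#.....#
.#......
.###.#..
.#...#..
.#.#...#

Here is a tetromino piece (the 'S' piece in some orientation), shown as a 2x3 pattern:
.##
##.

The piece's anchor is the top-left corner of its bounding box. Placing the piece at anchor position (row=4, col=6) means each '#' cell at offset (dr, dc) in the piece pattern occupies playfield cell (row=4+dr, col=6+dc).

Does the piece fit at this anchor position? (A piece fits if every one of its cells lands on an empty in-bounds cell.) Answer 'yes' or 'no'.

Check each piece cell at anchor (4, 6):
  offset (0,1) -> (4,7): empty -> OK
  offset (0,2) -> (4,8): out of bounds -> FAIL
  offset (1,0) -> (5,6): empty -> OK
  offset (1,1) -> (5,7): occupied ('#') -> FAIL
All cells valid: no

Answer: no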